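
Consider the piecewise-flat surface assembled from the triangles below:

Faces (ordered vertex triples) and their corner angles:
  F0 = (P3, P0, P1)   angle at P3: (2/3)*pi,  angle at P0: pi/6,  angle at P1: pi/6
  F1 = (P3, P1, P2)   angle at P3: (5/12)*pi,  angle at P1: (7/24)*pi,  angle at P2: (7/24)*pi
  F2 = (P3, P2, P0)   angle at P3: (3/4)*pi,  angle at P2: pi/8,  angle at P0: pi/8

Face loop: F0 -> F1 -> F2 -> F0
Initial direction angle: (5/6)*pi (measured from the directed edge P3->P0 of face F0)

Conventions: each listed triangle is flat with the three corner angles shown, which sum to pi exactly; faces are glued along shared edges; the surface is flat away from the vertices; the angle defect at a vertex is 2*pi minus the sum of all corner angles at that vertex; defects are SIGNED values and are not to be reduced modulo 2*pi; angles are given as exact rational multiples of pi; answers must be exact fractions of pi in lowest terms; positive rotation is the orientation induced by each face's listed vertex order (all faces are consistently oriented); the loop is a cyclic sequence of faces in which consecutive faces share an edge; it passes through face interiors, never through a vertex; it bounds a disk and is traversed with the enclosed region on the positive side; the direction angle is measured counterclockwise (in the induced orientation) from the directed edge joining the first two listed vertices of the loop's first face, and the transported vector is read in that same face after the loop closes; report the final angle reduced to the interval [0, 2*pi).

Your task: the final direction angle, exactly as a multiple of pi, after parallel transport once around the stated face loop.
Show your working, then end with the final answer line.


enclosed vertex P3: corner angles sum to (11/6)*pi, defect = 2*pi - (11/6)*pi = pi/6
transport around the loop rotates by the sum of enclosed defects; add to the initial angle mod 2*pi
final angle = (5/6)*pi + pi/6 = pi (mod 2*pi)

Answer: final direction angle = pi


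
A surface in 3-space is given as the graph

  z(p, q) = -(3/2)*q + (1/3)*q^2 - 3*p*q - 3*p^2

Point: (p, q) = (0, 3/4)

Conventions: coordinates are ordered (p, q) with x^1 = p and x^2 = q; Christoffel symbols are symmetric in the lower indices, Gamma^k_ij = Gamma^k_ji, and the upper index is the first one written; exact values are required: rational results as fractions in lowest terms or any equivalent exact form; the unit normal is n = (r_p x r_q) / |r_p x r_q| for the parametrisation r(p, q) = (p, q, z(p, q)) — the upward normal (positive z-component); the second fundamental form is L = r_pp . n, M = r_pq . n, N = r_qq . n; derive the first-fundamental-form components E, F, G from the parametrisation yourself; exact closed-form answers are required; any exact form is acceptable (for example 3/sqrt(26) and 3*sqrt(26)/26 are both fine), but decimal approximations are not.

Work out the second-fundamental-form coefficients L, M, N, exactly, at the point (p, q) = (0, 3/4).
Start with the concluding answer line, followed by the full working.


Answer: L = -24*sqrt(113)/113, M = -12*sqrt(113)/113, N = 8*sqrt(113)/339

z_p = -9/4, z_q = -1, z_pp = -6, z_pq = -3, z_qq = 2/3
E = 97/16, F = 9/4, G = 2; answer radicand W^2 = 113/16
unnormalised second-form numerators: l = -6, m = -3, n = 2/3; L = l/sqrt(113/16), and similarly M = m/sqrt(W^2), N = n/sqrt(W^2)


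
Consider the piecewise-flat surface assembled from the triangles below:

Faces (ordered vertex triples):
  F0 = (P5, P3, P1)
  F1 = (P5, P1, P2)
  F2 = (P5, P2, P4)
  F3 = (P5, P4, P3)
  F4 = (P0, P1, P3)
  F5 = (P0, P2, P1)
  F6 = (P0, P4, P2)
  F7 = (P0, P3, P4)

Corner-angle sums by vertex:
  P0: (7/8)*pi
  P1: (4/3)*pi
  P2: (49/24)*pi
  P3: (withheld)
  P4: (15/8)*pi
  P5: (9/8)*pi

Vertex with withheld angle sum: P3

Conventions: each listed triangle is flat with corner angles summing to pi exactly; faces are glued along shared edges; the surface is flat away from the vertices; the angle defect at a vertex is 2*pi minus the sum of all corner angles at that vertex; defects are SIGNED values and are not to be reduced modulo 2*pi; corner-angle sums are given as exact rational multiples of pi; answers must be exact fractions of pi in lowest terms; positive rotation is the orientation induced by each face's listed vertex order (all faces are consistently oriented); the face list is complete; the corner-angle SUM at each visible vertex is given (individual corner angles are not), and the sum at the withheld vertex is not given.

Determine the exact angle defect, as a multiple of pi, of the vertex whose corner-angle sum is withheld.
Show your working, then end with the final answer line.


V = 6, E = 12, F = 8; chi = V - E + F = 2
Gauss-Bonnet: total defect = 2*pi*chi = 4*pi; visible defects sum to (11/4)*pi

Answer: defect(P3) = (5/4)*pi


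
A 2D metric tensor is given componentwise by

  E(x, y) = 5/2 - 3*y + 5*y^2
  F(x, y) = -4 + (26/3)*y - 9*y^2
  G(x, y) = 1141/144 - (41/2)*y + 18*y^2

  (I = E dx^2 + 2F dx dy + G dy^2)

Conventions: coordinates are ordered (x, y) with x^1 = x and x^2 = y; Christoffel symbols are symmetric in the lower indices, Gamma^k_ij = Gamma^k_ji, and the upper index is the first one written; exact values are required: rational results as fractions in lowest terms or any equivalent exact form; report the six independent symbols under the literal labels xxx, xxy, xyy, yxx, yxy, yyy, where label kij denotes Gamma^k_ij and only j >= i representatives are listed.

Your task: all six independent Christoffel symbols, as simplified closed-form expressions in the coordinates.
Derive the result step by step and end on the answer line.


E = 5/2 - 3*y + 5*y^2; F = -4 + (26/3)*y - 9*y^2; G = 1141/144 - (41/2)*y + 18*y^2
Gamma^k_ij = (1/2) g^{kl} (d_i g_jl + d_j g_il - d_l g_ij), with g^inv = (1/(EG-F^2)) [[G, -F], [-F, E]]
first partials: E_x = 0, E_y = -3 + 10*y, F_x = 0, F_y = 26/3 - 18*y, G_x = 0, G_y = -41/2 + 36*y
D = EG - F^2 = 1097/288 - (91/16)*y - (143/144)*y^2 - (1/2)*y^3 + 9*y^4
expanded: Gamma^x_xx = (G E_x - 2F F_x + F E_y)/(2D), Gamma^x_xy = (G E_y - F G_x)/(2D), Gamma^x_yy = (2G F_y - G G_x - F G_y)/(2D), Gamma^y_xx = (2E F_x - E E_y - F E_x)/(2D), Gamma^y_xy = (E G_x - F E_y)/(2D), Gamma^y_yy = (E G_y - 2F F_y + F G_x)/(2D); substitute and cancel common factors

Answer: Gamma_xxx = (-12960*y^3 + 16368*y^2 - 9504*y + 1728)/(2592*y^4 - 144*y^3 - 286*y^2 - 1638*y + 1097), Gamma_xxy = (25920*y^3 - 37296*y^2 + 20266*y - 3423)/(2592*y^4 - 144*y^3 - 286*y^2 - 1638*y + 1097), Gamma_xyy = (-139968*y^3 + 239112*y^2 - 137772*y + 23908)/(7776*y^4 - 432*y^3 - 858*y^2 - 4914*y + 3291), Gamma_yxx = (-7200*y^3 + 6480*y^2 - 4896*y + 1080)/(2592*y^4 - 144*y^3 - 286*y^2 - 1638*y + 1097), Gamma_yxy = (12960*y^3 - 16368*y^2 + 9504*y - 1728)/(2592*y^4 - 144*y^3 - 286*y^2 - 1638*y + 1097), Gamma_yyy = (-20736*y^3 + 37080*y^2 - 20552*y + 2604)/(2592*y^4 - 144*y^3 - 286*y^2 - 1638*y + 1097)


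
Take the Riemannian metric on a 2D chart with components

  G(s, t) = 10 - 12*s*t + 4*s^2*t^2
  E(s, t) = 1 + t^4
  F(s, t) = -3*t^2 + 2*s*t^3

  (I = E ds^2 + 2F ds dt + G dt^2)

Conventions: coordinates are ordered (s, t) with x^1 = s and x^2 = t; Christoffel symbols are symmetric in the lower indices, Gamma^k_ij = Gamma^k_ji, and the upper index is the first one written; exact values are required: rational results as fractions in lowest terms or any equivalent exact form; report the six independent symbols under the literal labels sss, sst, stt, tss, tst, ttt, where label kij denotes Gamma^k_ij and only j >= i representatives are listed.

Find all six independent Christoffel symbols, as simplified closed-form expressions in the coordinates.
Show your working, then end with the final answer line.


E = 1 + t^4; F = -3*t^2 + 2*s*t^3; G = 10 - 12*s*t + 4*s^2*t^2
Gamma^k_ij = (1/2) g^{kl} (d_i g_jl + d_j g_il - d_l g_ij), with g^inv = (1/(EG-F^2)) [[G, -F], [-F, E]]
first partials: E_s = 0, E_t = 4*t^3, F_s = 2*t^3, F_t = -6*t + 6*s*t^2, G_s = -12*t + 8*s*t^2, G_t = -12*s + 8*s^2*t
D = EG - F^2 = 10 - 12*s*t + t^4 + 4*s^2*t^2
expanded: Gamma^s_ss = (G E_s - 2F F_s + F E_t)/(2D), Gamma^s_st = (G E_t - F G_s)/(2D), Gamma^s_tt = (2G F_t - G G_s - F G_t)/(2D), Gamma^t_ss = (2E F_s - E E_t - F E_s)/(2D), Gamma^t_st = (E G_s - F E_t)/(2D), Gamma^t_tt = (E G_t - 2F F_t + F G_s)/(2D); substitute and cancel common factors

Answer: Gamma_sss = 0, Gamma_sst = 2*t^3/(4*s^2*t^2 - 12*s*t + t^4 + 10), Gamma_stt = 2*s*t^2/(4*s^2*t^2 - 12*s*t + t^4 + 10), Gamma_tss = 0, Gamma_tst = (4*s*t^2 - 6*t)/(4*s^2*t^2 - 12*s*t + t^4 + 10), Gamma_ttt = (4*s^2*t - 6*s)/(4*s^2*t^2 - 12*s*t + t^4 + 10)


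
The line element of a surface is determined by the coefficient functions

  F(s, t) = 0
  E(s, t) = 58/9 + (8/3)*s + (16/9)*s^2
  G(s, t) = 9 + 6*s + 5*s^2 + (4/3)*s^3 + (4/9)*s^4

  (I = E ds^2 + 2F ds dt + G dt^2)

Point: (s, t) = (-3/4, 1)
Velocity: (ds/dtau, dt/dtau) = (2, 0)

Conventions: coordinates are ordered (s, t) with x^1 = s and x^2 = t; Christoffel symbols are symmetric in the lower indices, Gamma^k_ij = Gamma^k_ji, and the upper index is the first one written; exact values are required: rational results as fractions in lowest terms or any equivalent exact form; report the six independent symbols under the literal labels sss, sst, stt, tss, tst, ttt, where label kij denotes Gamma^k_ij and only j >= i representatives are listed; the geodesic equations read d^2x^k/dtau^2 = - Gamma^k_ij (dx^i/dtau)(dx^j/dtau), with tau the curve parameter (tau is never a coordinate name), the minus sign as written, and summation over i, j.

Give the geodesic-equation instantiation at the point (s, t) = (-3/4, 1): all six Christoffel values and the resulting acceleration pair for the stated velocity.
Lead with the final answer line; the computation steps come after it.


Answer: Gamma_sss = 0, Gamma_sst = 0, Gamma_stt = 0, Gamma_tss = 0, Gamma_tst = 0, Gamma_ttt = 0; accelerations (d^2s/dtau^2, d^2t/dtau^2) = (0, 0)

E = 49/9, F = 0, G = 441/64 at the point
E_s = 0, E_t = 0, F_s = 0, F_t = 0, G_s = 0, G_t = 0
EG - F^2 = 2401/64;  g^inv = (64/2401) * [[441/64, 0], [0, 49/9]]
first-kind symbols [ij,l] = (1/2)(d_i g_jl + d_j g_il - d_l g_ij): [ss,s] = E_s/2 = 0, [ss,t] = F_s - E_t/2 = 0, [st,s] = E_t/2 = 0, [st,t] = G_s/2 = 0, [tt,s] = F_t - G_s/2 = 0, [tt,t] = G_t/2 = 0
Gamma^s_ij = (G*[ij,s] - F*[ij,t])/(EG - F^2), Gamma^t_ij = (E*[ij,t] - F*[ij,s])/(EG - F^2)
Gamma_sss = 0, Gamma_sst = 0, Gamma_stt = 0, Gamma_tss = 0, Gamma_tst = 0, Gamma_ttt = 0
d^2s/dtau^2 = -(Gamma_sss*(2)^2 + 2*Gamma_sst*(2)*(0) + Gamma_stt*(0)^2) = 0
d^2t/dtau^2 = -(Gamma_tss*(2)^2 + 2*Gamma_tst*(2)*(0) + Gamma_ttt*(0)^2) = 0


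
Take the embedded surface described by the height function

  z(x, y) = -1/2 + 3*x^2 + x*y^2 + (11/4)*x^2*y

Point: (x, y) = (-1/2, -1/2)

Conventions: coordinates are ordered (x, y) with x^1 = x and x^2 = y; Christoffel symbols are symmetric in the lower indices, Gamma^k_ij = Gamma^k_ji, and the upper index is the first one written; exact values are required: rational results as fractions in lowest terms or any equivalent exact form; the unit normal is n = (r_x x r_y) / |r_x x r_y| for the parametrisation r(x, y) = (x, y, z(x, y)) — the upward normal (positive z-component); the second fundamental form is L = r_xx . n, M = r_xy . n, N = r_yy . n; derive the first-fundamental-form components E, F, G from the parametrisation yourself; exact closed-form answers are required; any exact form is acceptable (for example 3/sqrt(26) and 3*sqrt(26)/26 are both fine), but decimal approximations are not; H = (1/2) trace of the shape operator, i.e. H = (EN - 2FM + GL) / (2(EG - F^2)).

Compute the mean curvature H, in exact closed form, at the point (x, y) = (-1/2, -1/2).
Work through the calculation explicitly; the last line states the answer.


z_x = -11/8, z_y = 19/16, z_xx = 13/4, z_xy = -15/4, z_yy = -1
E = 185/64, F = -209/128, G = 617/256; answer radicand W^2 = 1101/256
unnormalised second-form numerators: l = 13/4, m = -15/4, n = -1; L = l/sqrt(1101/256), and similarly M = m/sqrt(W^2), N = n/sqrt(W^2)
H = (E*n - 2*F*m + G*l) / (2*(EG - F^2)*sqrt(W^2)); E*n - 2*F*m + G*l = -7479/1024, EG - F^2 = 1101/256, so H = (-2493/2936)/sqrt(1101/256)

Answer: H = -1662*sqrt(1101)/134689


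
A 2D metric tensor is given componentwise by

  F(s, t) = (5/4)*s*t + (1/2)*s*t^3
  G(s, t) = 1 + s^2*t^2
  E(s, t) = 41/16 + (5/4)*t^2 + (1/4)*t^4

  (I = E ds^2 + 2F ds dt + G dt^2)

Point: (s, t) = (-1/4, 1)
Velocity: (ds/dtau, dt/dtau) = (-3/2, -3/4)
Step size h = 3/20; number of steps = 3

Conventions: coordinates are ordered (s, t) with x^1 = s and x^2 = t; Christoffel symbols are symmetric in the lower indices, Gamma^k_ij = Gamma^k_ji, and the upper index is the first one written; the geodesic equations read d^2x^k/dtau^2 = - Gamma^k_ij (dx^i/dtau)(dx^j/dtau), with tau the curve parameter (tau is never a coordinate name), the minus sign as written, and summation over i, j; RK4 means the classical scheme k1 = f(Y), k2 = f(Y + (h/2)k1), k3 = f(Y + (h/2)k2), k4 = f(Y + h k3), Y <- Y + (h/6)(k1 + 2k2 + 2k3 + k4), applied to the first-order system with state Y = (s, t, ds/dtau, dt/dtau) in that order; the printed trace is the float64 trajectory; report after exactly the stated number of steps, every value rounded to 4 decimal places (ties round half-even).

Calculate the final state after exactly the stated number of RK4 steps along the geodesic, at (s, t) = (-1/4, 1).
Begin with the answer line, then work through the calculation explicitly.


Answer: s = -1.0031, t = 0.6820, ds/dtau = -1.8153, dt/dtau = -0.6565

f(Y) = (ds/dtau, dt/dtau, -Gamma^s_ij Y'^i Y'^j, -Gamma^t_ij Y'^i Y'^j) with the Gammas evaluated at the stage position; h = 0.150000; intermediate values shown to 6 dp
step 0: s = -0.2500, t = 1.0000, ds/dtau = -1.5000, dt/dtau = -0.7500
step 1:
  k1: at (s, t) = (-0.250000, 1.000000), (ds/dtau, dt/dtau) = (-1.500000, -0.750000); Gamma_sss = 0.000000, Gamma_sst = 0.424242, Gamma_stt = -0.106061, Gamma_tss = 0.000000, Gamma_tst = -0.060606, Gamma_ttt = 0.015152; k1 = (-1.500000, -0.750000, -0.894886, 0.127841)
  k2: at (s, t) = (-0.362500, 0.943750), (ds/dtau, dt/dtau) = (-1.567116, -0.740412); Gamma_sss = 0.000000, Gamma_sst = 0.400875, Gamma_stt = -0.153979, Gamma_tss = 0.000000, Gamma_tst = -0.080895, Gamma_ttt = 0.031072; k2 = (-1.567116, -0.740412, -0.845868, 0.170692)
  k3: at (s, t) = (-0.367534, 0.944469), (ds/dtau, dt/dtau) = (-1.563440, -0.737198); Gamma_sss = 0.000000, Gamma_sst = 0.400763, Gamma_stt = -0.155954, Gamma_tss = 0.000000, Gamma_tst = -0.082025, Gamma_ttt = 0.031919; k3 = (-1.563440, -0.737198, -0.839056, 0.171731)
  k4: at (s, t) = (-0.484516, 0.889420), (ds/dtau, dt/dtau) = (-1.625858, -0.724240); Gamma_sss = 0.000000, Gamma_sst = 0.375902, Gamma_stt = -0.204775, Gamma_tss = 0.000000, Gamma_tst = -0.098443, Gamma_ttt = 0.053627; k4 = (-1.625858, -0.724240, -0.777850, 0.203706)
  Y <- Y + (h/6)(k1 + 2k2 + 2k3 + k4): s = -0.4847, t = 0.8893, ds/dtau = -1.6261, dt/dtau = -0.7246
step 2:
  k1: at (s, t) = (-0.484674, 0.889263), (ds/dtau, dt/dtau) = (-1.626065, -0.724590); Gamma_sss = 0.000000, Gamma_sst = 0.375843, Gamma_stt = -0.204845, Gamma_tss = 0.000000, Gamma_tst = -0.098450, Gamma_ttt = 0.053658; k1 = (-1.626065, -0.724590, -0.778109, 0.203822)
  k2: at (s, t) = (-0.606629, 0.834919), (ds/dtau, dt/dtau) = (-1.684423, -0.709304); Gamma_sss = 0.000000, Gamma_sst = 0.350131, Gamma_stt = -0.254396, Gamma_tss = 0.000000, Gamma_tst = -0.110936, Gamma_ttt = 0.080603; k2 = (-1.684423, -0.709304, -0.708661, 0.224534)
  k3: at (s, t) = (-0.611006, 0.836066), (ds/dtau, dt/dtau) = (-1.679214, -0.707750); Gamma_sss = 0.000000, Gamma_sst = 0.350134, Gamma_stt = -0.255882, Gamma_tss = 0.000000, Gamma_tst = -0.111824, Gamma_ttt = 0.081722; k3 = (-1.679214, -0.707750, -0.704069, 0.224862)
  k4: at (s, t) = (-0.736556, 0.783101), (ds/dtau, dt/dtau) = (-1.731675, -0.690861); Gamma_sss = 0.000000, Gamma_sst = 0.324565, Gamma_stt = -0.305274, Gamma_tss = 0.000000, Gamma_tst = -0.120266, Gamma_ttt = 0.113118; k4 = (-1.731675, -0.690861, -0.630881, 0.233769)
  Y <- Y + (h/6)(k1 + 2k2 + 2k3 + k4): s = -0.7368, t = 0.7830, ds/dtau = -1.7319, dt/dtau = -0.6912
step 3:
  k1: at (s, t) = (-0.736800, 0.783025), (ds/dtau, dt/dtau) = (-1.731926, -0.691181); Gamma_sss = 0.000000, Gamma_sst = 0.324524, Gamma_stt = -0.305366, Gamma_tss = 0.000000, Gamma_tst = -0.120283, Gamma_ttt = 0.113182; k1 = (-1.731926, -0.691181, -0.631075, 0.233905)
  k2: at (s, t) = (-0.866694, 0.731186), (ds/dtau, dt/dtau) = (-1.779257, -0.673638); Gamma_sss = 0.000000, Gamma_sst = 0.299538, Gamma_stt = -0.355050, Gamma_tss = 0.000000, Gamma_tst = -0.125103, Gamma_ttt = 0.148288; k2 = (-1.779257, -0.673638, -0.556919, 0.232600)
  k3: at (s, t) = (-0.870244, 0.732502), (ds/dtau, dt/dtau) = (-1.773695, -0.673736); Gamma_sss = 0.000000, Gamma_sst = 0.299646, Gamma_stt = -0.355992, Gamma_tss = 0.000000, Gamma_tst = -0.125807, Gamma_ttt = 0.149465; k3 = (-1.773695, -0.673736, -0.554563, 0.232835)
  k4: at (s, t) = (-1.002854, 0.681964), (ds/dtau, dt/dtau) = (-1.815110, -0.656255); Gamma_sss = 0.000000, Gamma_sst = 0.275814, Gamma_stt = -0.405595, Gamma_tss = 0.000000, Gamma_tst = -0.127236, Gamma_ttt = 0.187105; k4 = (-1.815110, -0.656255, -0.482408, 0.222540)
  Y <- Y + (h/6)(k1 + 2k2 + 2k3 + k4): s = -1.0031, t = 0.6820, ds/dtau = -1.8153, dt/dtau = -0.6565


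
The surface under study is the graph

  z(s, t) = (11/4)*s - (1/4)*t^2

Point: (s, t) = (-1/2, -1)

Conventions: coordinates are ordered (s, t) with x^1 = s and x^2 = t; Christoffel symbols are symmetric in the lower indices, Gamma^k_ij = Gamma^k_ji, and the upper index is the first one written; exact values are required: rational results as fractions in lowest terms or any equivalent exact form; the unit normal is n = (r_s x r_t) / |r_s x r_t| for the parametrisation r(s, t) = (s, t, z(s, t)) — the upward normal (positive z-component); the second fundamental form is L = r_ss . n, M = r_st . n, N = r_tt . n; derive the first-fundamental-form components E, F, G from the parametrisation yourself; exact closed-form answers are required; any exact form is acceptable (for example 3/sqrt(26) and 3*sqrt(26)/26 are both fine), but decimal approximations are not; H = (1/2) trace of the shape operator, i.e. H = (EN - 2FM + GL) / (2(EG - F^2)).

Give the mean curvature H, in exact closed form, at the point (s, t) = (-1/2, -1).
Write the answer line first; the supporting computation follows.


Answer: H = -137*sqrt(141)/19881

z_s = 11/4, z_t = 1/2, z_ss = 0, z_st = 0, z_tt = -1/2
E = 137/16, F = 11/8, G = 5/4; answer radicand W^2 = 141/16
unnormalised second-form numerators: l = 0, m = 0, n = -1/2; L = l/sqrt(141/16), and similarly M = m/sqrt(W^2), N = n/sqrt(W^2)
H = (E*n - 2*F*m + G*l) / (2*(EG - F^2)*sqrt(W^2)); E*n - 2*F*m + G*l = -137/32, EG - F^2 = 141/16, so H = (-137/564)/sqrt(141/16)


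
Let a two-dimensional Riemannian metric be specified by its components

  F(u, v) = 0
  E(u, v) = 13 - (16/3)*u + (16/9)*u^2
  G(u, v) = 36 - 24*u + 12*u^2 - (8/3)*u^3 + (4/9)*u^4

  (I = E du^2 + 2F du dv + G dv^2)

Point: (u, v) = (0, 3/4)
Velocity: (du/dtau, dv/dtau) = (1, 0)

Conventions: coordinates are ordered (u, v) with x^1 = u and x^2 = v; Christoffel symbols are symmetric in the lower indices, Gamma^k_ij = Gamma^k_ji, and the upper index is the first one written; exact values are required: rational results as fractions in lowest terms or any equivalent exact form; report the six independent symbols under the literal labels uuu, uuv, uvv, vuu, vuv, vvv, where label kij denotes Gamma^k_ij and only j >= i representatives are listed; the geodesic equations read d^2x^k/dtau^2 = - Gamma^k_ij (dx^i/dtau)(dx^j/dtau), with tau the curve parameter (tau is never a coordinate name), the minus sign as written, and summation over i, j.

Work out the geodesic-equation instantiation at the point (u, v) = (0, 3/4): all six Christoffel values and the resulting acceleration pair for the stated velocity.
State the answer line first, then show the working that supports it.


Answer: Gamma_uuu = -8/39, Gamma_uuv = 0, Gamma_uvv = 12/13, Gamma_vuu = 0, Gamma_vuv = -1/3, Gamma_vvv = 0; accelerations (d^2u/dtau^2, d^2v/dtau^2) = (8/39, 0)

E = 13, F = 0, G = 36 at the point
E_u = -16/3, E_v = 0, F_u = 0, F_v = 0, G_u = -24, G_v = 0
EG - F^2 = 468;  g^inv = (1/468) * [[36, 0], [0, 13]]
first-kind symbols [ij,l] = (1/2)(d_i g_jl + d_j g_il - d_l g_ij): [uu,u] = E_u/2 = -8/3, [uu,v] = F_u - E_v/2 = 0, [uv,u] = E_v/2 = 0, [uv,v] = G_u/2 = -12, [vv,u] = F_v - G_u/2 = 12, [vv,v] = G_v/2 = 0
Gamma^u_ij = (G*[ij,u] - F*[ij,v])/(EG - F^2), Gamma^v_ij = (E*[ij,v] - F*[ij,u])/(EG - F^2)
Gamma_uuu = -8/39, Gamma_uuv = 0, Gamma_uvv = 12/13, Gamma_vuu = 0, Gamma_vuv = -1/3, Gamma_vvv = 0
d^2u/dtau^2 = -(Gamma_uuu*(1)^2 + 2*Gamma_uuv*(1)*(0) + Gamma_uvv*(0)^2) = 8/39
d^2v/dtau^2 = -(Gamma_vuu*(1)^2 + 2*Gamma_vuv*(1)*(0) + Gamma_vvv*(0)^2) = 0


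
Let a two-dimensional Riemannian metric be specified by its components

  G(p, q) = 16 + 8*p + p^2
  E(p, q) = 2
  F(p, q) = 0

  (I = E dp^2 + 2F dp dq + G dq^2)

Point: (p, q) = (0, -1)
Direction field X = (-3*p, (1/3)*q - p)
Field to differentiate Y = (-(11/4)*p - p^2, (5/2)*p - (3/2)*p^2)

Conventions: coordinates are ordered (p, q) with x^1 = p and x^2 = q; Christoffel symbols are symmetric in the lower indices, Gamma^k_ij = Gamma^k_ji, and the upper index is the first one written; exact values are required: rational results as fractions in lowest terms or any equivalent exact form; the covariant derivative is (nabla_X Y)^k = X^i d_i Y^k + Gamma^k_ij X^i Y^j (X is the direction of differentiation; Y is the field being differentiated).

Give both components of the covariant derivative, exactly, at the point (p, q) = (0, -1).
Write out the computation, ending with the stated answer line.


E = 2, F = 0, G = 16 at the point
E_p = 0, E_q = 0, F_p = 0, F_q = 0, G_p = 8, G_q = 0
EG - F^2 = 32;  g^inv = (1/32) * [[16, 0], [0, 2]]
first-kind symbols [ij,l] = (1/2)(d_i g_jl + d_j g_il - d_l g_ij): [pp,p] = E_p/2 = 0, [pp,q] = F_p - E_q/2 = 0, [pq,p] = E_q/2 = 0, [pq,q] = G_p/2 = 4, [qq,p] = F_q - G_p/2 = -4, [qq,q] = G_q/2 = 0
Gamma^p_ij = (G*[ij,p] - F*[ij,q])/(EG - F^2), Gamma^q_ij = (E*[ij,q] - F*[ij,p])/(EG - F^2)
Gamma_ppp = 0, Gamma_ppq = 0, Gamma_pqq = -2, Gamma_qpp = 0, Gamma_qpq = 1/4, Gamma_qqq = 0
X = (0, -1/3), Y = (0, 0) at the point

Answer: (nabla_X Y)^p = 0, (nabla_X Y)^q = 0


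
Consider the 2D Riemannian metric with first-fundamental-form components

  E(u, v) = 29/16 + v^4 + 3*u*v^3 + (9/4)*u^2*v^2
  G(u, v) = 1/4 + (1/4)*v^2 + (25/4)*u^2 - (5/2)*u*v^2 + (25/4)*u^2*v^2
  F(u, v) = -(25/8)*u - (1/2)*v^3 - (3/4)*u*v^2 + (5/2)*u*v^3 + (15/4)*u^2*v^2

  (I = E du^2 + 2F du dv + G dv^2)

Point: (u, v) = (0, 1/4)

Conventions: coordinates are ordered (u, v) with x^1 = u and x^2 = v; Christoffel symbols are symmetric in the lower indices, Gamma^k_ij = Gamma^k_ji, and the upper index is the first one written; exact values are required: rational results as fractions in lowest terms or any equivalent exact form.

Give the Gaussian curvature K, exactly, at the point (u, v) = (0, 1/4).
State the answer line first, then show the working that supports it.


Answer: K = -778320/61009

E = 465/256, F = -1/128, G = 17/64, EG - F^2 = 247/512 at the point
E_u = 3/64, E_v = 1/16, F_u = -401/128, F_v = -3/32, G_u = -5/32, G_v = 1/8
E_vv = 3/4, F_uv = 3/32, G_uu = 425/32
Brioschi: K = (det M1 - det M2) / (EG - F^2)^2 with the standard first/second-derivative matrices M1, M2.
M1 = [[-E_vv/2 + F_uv - G_uu/2, E_u/2, F_u - E_v/2], [F_v - G_u/2, E, F], [G_v/2, F, G]] = [[-443/64, 3/128, -405/128], [-1/64, 465/256, -1/128], [1/16, -1/128, 17/64]]; det M1 = -3125137/1048576
M2 = [[0, E_v/2, G_u/2], [E_v/2, E, F], [G_u/2, F, G]] = [[0, 1/32, -5/64], [1/32, 465/256, -1/128], [-5/64, -1/128, 17/64]]; det M2 = -11857/1048576
det M1 - det M2 = -48645/16384; K = -48645/16384 / (247/512)^2 = -778320/61009


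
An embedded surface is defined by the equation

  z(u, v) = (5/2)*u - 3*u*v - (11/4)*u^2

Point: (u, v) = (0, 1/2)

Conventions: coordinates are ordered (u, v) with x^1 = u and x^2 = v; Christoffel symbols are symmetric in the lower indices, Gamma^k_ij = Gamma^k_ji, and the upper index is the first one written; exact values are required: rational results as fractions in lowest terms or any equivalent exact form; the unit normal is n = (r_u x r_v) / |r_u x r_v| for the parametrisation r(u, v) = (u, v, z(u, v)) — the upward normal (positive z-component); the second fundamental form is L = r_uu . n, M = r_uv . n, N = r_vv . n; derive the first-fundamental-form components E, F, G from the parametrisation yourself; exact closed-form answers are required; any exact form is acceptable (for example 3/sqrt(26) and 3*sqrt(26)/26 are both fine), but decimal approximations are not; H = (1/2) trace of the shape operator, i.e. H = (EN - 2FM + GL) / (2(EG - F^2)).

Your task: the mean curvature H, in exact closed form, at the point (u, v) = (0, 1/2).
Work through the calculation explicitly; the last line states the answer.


z_u = 1, z_v = 0, z_uu = -11/2, z_uv = -3, z_vv = 0
E = 2, F = 0, G = 1; answer radicand W^2 = 2
unnormalised second-form numerators: l = -11/2, m = -3, n = 0; L = l/sqrt(2), and similarly M = m/sqrt(W^2), N = n/sqrt(W^2)
H = (E*n - 2*F*m + G*l) / (2*(EG - F^2)*sqrt(W^2)); E*n - 2*F*m + G*l = -11/2, EG - F^2 = 2, so H = (-11/8)/sqrt(2)

Answer: H = -11*sqrt(2)/16


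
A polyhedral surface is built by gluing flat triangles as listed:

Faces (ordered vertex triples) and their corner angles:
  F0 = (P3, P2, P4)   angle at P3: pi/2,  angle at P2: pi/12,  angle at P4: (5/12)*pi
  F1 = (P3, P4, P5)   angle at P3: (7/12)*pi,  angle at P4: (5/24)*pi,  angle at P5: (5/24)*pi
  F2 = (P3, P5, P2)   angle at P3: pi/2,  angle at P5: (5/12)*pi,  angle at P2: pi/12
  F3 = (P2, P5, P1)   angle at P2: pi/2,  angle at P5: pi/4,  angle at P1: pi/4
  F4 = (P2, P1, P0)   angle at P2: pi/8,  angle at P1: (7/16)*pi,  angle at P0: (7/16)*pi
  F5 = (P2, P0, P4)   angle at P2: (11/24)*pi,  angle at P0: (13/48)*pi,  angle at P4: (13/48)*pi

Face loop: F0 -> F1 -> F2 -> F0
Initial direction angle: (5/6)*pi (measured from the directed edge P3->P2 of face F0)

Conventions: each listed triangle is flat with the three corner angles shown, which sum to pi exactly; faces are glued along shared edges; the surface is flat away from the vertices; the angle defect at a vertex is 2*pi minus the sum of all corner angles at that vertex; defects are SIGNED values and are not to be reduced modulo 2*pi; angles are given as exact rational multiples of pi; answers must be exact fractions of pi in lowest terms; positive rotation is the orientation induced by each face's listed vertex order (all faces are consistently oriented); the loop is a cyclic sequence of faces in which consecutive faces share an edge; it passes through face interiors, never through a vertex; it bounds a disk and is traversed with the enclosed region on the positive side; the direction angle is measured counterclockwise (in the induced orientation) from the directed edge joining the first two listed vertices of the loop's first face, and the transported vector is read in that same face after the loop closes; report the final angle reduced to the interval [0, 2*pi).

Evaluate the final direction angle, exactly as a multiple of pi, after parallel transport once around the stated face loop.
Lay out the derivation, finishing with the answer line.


enclosed vertex P3: corner angles sum to (19/12)*pi, defect = 2*pi - (19/12)*pi = (5/12)*pi
final direction = starting direction + enclosed defect total, reduced mod 2*pi (induced orientation)
final angle = (5/6)*pi + (5/12)*pi = (5/4)*pi (mod 2*pi)

Answer: final direction angle = (5/4)*pi


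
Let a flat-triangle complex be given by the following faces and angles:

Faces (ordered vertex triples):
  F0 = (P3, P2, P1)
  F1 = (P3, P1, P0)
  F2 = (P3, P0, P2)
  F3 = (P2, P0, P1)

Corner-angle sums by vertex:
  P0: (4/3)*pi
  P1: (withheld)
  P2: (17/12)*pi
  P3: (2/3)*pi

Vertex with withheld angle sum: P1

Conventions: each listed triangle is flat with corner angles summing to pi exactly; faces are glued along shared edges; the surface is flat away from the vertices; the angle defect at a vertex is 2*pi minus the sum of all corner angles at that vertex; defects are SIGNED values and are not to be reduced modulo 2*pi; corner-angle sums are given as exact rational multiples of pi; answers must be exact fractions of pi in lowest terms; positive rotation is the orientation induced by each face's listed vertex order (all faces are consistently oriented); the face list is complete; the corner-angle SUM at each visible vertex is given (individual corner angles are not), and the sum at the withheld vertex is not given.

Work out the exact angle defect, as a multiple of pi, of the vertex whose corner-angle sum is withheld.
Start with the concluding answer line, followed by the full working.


Answer: defect(P1) = (17/12)*pi

V = 4, E = 6, F = 4; chi = V - E + F = 2
Gauss-Bonnet: total defect = 2*pi*chi = 4*pi; visible defects sum to (31/12)*pi


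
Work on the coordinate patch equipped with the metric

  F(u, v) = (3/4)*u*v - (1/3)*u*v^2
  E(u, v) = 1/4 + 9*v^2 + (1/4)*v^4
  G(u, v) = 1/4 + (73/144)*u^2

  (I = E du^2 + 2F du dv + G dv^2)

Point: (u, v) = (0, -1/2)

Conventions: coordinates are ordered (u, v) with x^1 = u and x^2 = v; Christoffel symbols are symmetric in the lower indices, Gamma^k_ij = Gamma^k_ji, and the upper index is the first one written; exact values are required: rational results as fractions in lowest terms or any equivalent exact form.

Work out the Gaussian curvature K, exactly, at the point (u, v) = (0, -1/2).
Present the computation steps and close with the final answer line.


E = 161/64, F = 0, G = 1/4, EG - F^2 = 161/256 at the point
E_u = 0, E_v = -73/8, F_u = -11/24, F_v = 0, G_u = 0, G_v = 0
E_vv = 75/4, F_uv = 13/12, G_uu = 73/72
K follows from Brioschi's formula, (det M1 - det M2)/(EG - F^2)^2.
M1 = [[-E_vv/2 + F_uv - G_uu/2, E_u/2, F_u - E_v/2], [F_v - G_u/2, E, F], [G_v/2, F, G]] = [[-1267/144, 0, 197/48], [0, 161/64, 0], [0, 0, 1/4]]; det M1 = -203987/36864
M2 = [[0, E_v/2, G_u/2], [E_v/2, E, F], [G_u/2, F, G]] = [[0, -73/16, 0], [-73/16, 161/64, 0], [0, 0, 1/4]]; det M2 = -5329/1024
det M1 - det M2 = -12143/36864; K = -12143/36864 / (161/256)^2 = -194288/233289

Answer: K = -194288/233289


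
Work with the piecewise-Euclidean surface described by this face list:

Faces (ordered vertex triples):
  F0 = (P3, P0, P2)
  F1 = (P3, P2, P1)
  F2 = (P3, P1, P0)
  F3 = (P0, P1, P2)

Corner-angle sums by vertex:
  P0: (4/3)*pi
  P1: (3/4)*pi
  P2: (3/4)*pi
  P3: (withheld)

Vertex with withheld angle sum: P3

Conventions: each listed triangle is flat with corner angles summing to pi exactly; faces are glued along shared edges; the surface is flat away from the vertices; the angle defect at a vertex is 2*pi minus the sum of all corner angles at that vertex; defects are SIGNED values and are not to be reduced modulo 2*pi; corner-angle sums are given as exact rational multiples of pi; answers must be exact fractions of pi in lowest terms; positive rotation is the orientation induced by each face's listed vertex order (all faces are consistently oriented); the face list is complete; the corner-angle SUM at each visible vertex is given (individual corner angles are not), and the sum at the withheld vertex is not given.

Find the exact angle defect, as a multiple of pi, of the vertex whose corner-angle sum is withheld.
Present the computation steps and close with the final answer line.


V = 4, E = 6, F = 4; chi = V - E + F = 2
Gauss-Bonnet: total defect = 2*pi*chi = 4*pi; visible defects sum to (19/6)*pi

Answer: defect(P3) = (5/6)*pi


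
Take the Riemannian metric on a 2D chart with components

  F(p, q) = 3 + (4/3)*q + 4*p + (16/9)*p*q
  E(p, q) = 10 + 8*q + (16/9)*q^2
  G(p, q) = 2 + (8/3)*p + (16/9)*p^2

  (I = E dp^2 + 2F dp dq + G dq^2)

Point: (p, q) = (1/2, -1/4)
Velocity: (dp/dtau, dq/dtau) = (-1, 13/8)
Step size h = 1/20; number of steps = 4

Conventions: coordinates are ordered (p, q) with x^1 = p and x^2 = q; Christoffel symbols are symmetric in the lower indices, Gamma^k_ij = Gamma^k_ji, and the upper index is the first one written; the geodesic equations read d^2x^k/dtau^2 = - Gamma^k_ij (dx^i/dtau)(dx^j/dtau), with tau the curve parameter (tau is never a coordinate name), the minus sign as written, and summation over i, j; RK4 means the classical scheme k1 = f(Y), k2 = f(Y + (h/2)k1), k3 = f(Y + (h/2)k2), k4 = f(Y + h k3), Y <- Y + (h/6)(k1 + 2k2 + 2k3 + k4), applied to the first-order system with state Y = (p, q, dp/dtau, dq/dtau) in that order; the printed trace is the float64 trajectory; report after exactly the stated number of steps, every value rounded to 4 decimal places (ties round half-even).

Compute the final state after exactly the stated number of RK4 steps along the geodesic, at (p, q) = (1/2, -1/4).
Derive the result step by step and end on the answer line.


f(Y) = (dp/dtau, dq/dtau, -Gamma^p_ij Y'^i Y'^j, -Gamma^q_ij Y'^i Y'^j) with the Gammas evaluated at the stage position; h = 0.050000; intermediate values shown to 6 dp
step 0: p = 0.5000, q = -0.2500, dp/dtau = -1.0000, dq/dtau = 1.6250
step 1:
  k1: at (p, q) = (0.500000, -0.250000), (dp/dtau, dq/dtau) = (-1.000000, 1.625000); Gamma_ppp = 0.000000, Gamma_ppq = 0.326531, Gamma_pqq = 0.000000, Gamma_qpp = 0.000000, Gamma_qpq = 0.204082, Gamma_qqq = 0.000000; k1 = (-1.000000, 1.625000, 1.061224, 0.663265)
  k2: at (p, q) = (0.475000, -0.209375), (dp/dtau, dq/dtau) = (-0.973469, 1.641582); Gamma_ppp = 0.000000, Gamma_ppq = 0.327691, Gamma_pqq = 0.000000, Gamma_qpp = 0.000000, Gamma_qpq = 0.196715, Gamma_qqq = 0.000000; k2 = (-0.973469, 1.641582, 1.047321, 0.628714)
  k3: at (p, q) = (0.475663, -0.208960), (dp/dtau, dq/dtau) = (-0.973817, 1.640718); Gamma_ppp = 0.000000, Gamma_ppq = 0.327584, Gamma_pqq = 0.000000, Gamma_qpp = 0.000000, Gamma_qpq = 0.196717, Gamma_qqq = 0.000000; k3 = (-0.973817, 1.640718, 1.046799, 0.628613)
  k4: at (p, q) = (0.451309, -0.167964), (dp/dtau, dq/dtau) = (-0.947660, 1.656431); Gamma_ppp = 0.000000, Gamma_ppq = 0.328370, Gamma_pqq = 0.000000, Gamma_qpp = 0.000000, Gamma_qpq = 0.189465, Gamma_qqq = 0.000000; k4 = (-0.947660, 1.656431, 1.030907, 0.594820)
  Y <- Y + (h/6)(k1 + 2k2 + 2k3 + k4): p = 0.4513, q = -0.1679, dp/dtau = -0.9477, dq/dtau = 1.6564
step 2:
  k1: at (p, q) = (0.451315, -0.167950), (dp/dtau, dq/dtau) = (-0.947664, 1.656439); Gamma_ppp = 0.000000, Gamma_ppq = 0.328369, Gamma_pqq = 0.000000, Gamma_qpp = 0.000000, Gamma_qpq = 0.189464, Gamma_qqq = 0.000000; k1 = (-0.947664, 1.656439, 1.030911, 0.594822)
  k2: at (p, q) = (0.427623, -0.126539), (dp/dtau, dq/dtau) = (-0.921891, 1.671310); Gamma_ppp = 0.000000, Gamma_ppq = 0.328791, Gamma_pqq = 0.000000, Gamma_qpp = 0.000000, Gamma_qpq = 0.182340, Gamma_qqq = 0.000000; k2 = (-0.921891, 1.671310, 1.013181, 0.561887)
  k3: at (p, q) = (0.428267, -0.126167), (dp/dtau, dq/dtau) = (-0.922334, 1.670487); Gamma_ppp = 0.000000, Gamma_ppq = 0.328691, Gamma_pqq = 0.000000, Gamma_qpp = 0.000000, Gamma_qpq = 0.182353, Gamma_qqq = 0.000000; k3 = (-0.922334, 1.670487, 1.012860, 0.561918)
  k4: at (p, q) = (0.405198, -0.084425), (dp/dtau, dq/dtau) = (-0.897021, 1.684535); Gamma_ppp = 0.000000, Gamma_ppq = 0.328780, Gamma_pqq = 0.000000, Gamma_qpp = 0.000000, Gamma_qpq = 0.175384, Gamma_qqq = 0.000000; k4 = (-0.897021, 1.684535, 0.993615, 0.530031)
  Y <- Y + (h/6)(k1 + 2k2 + 2k3 + k4): p = 0.4052, q = -0.0844, dp/dtau = -0.8970, dq/dtau = 1.6845
step 3:
  k1: at (p, q) = (0.405205, -0.084412), (dp/dtau, dq/dtau) = (-0.897025, 1.684543); Gamma_ppp = 0.000000, Gamma_ppq = 0.328778, Gamma_pqq = 0.000000, Gamma_qpp = 0.000000, Gamma_qpq = 0.175383, Gamma_qqq = 0.000000; k1 = (-0.897025, 1.684543, 0.993619, 0.530034)
  k2: at (p, q) = (0.382780, -0.042298), (dp/dtau, dq/dtau) = (-0.872185, 1.697794); Gamma_ppp = 0.000000, Gamma_ppq = 0.328545, Gamma_pqq = 0.000000, Gamma_qpp = 0.000000, Gamma_qpq = 0.168577, Gamma_qqq = 0.000000; k2 = (-0.872185, 1.697794, 0.973012, 0.499256)
  k3: at (p, q) = (0.383401, -0.041967), (dp/dtau, dq/dtau) = (-0.872700, 1.697025); Gamma_ppp = 0.000000, Gamma_ppq = 0.328454, Gamma_pqq = 0.000000, Gamma_qpp = 0.000000, Gamma_qpq = 0.168598, Gamma_qqq = 0.000000; k3 = (-0.872700, 1.697025, 0.972876, 0.499385)
  k4: at (p, q) = (0.361570, 0.000440), (dp/dtau, dq/dtau) = (-0.848381, 1.709513); Gamma_ppp = 0.000000, Gamma_ppq = 0.327930, Gamma_pqq = 0.000000, Gamma_qpp = 0.000000, Gamma_qpq = 0.161976, Gamma_qqq = 0.000000; k4 = (-0.848381, 1.709513, 0.951205, 0.469833)
  Y <- Y + (h/6)(k1 + 2k2 + 2k3 + k4): p = 0.3616, q = 0.0005, dp/dtau = -0.8484, dq/dtau = 1.7095
step 4:
  k1: at (p, q) = (0.361579, 0.000452), (dp/dtau, dq/dtau) = (-0.848387, 1.709520); Gamma_ppp = 0.000000, Gamma_ppq = 0.327928, Gamma_pqq = 0.000000, Gamma_qpp = 0.000000, Gamma_qpq = 0.161975, Gamma_qqq = 0.000000; k1 = (-0.848387, 1.709520, 0.951210, 0.469837)
  k2: at (p, q) = (0.340369, 0.043190), (dp/dtau, dq/dtau) = (-0.824607, 1.721265); Gamma_ppp = 0.000000, Gamma_ppq = 0.327125, Gamma_pqq = 0.000000, Gamma_qpp = 0.000000, Gamma_qpq = 0.155542, Gamma_qqq = 0.000000; k2 = (-0.824607, 1.721265, 0.928622, 0.441542)
  k3: at (p, q) = (0.340964, 0.043484), (dp/dtau, dq/dtau) = (-0.825171, 1.720558); Gamma_ppp = 0.000000, Gamma_ppq = 0.327044, Gamma_pqq = 0.000000, Gamma_qpp = 0.000000, Gamma_qpq = 0.155568, Gamma_qqq = 0.000000; k3 = (-0.825171, 1.720558, 0.928645, 0.441737)
  k4: at (p, q) = (0.320320, 0.086480), (dp/dtau, dq/dtau) = (-0.801955, 1.731606); Gamma_ppp = 0.000000, Gamma_ppq = 0.325995, Gamma_pqq = 0.000000, Gamma_qpp = 0.000000, Gamma_qpq = 0.149335, Gamma_qqq = 0.000000; k4 = (-0.801955, 1.731606, 0.905399, 0.414755)
  Y <- Y + (h/6)(k1 + 2k2 + 2k3 + k4): p = 0.3203, q = 0.0865, dp/dtau = -0.8020, dq/dtau = 1.7316

Answer: p = 0.3203, q = 0.0865, dp/dtau = -0.8020, dq/dtau = 1.7316


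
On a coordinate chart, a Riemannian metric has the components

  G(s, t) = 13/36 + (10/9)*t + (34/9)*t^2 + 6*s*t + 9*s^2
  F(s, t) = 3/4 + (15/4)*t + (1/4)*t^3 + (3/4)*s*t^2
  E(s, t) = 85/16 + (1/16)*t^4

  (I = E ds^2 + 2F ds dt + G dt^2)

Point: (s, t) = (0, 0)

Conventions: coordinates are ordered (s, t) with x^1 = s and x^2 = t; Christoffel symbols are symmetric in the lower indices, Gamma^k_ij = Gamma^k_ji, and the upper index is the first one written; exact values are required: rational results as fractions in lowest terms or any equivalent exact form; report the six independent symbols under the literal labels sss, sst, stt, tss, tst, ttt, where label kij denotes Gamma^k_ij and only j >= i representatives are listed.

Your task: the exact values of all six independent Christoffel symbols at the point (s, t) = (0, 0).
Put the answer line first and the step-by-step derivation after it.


Answer: Gamma_sss = 0, Gamma_sst = 0, Gamma_stt = 540/781, Gamma_tss = 0, Gamma_tst = 0, Gamma_ttt = 80/781

E = 85/16, F = 3/4, G = 13/36 at the point
E_s = 0, E_t = 0, F_s = 0, F_t = 15/4, G_s = 0, G_t = 10/9
EG - F^2 = 781/576;  g^inv = (576/781) * [[13/36, -3/4], [-3/4, 85/16]]
first-kind symbols [ij,l] = (1/2)(d_i g_jl + d_j g_il - d_l g_ij): [ss,s] = E_s/2 = 0, [ss,t] = F_s - E_t/2 = 0, [st,s] = E_t/2 = 0, [st,t] = G_s/2 = 0, [tt,s] = F_t - G_s/2 = 15/4, [tt,t] = G_t/2 = 5/9
Gamma^s_ij = (G*[ij,s] - F*[ij,t])/(EG - F^2), Gamma^t_ij = (E*[ij,t] - F*[ij,s])/(EG - F^2)


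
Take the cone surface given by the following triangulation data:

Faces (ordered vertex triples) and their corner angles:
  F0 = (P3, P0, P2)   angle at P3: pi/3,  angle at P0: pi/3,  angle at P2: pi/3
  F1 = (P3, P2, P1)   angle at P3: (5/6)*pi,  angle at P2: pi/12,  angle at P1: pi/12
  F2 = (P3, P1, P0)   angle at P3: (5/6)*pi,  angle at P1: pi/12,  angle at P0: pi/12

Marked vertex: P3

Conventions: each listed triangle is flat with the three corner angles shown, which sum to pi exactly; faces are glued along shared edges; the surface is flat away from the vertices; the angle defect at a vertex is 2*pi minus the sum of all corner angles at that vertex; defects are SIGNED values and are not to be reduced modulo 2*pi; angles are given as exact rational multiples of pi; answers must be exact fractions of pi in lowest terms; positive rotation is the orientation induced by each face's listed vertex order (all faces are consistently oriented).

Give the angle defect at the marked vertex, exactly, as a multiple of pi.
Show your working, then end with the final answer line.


Sum of corner angles at P3: 2*pi
defect = 2*pi - 2*pi

Answer: defect(P3) = 0
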